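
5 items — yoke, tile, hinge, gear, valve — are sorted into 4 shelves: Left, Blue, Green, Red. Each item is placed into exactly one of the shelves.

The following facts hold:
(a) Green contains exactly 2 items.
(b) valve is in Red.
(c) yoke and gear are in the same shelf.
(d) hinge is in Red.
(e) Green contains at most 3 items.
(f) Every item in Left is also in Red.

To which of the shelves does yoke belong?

yoke: Green

From (b): valve ∈ Red.
From (d): hinge ∈ Red.
Suppose yoke ∈ Left: no assignment then satisfies all the clues, so yoke ∉ Left.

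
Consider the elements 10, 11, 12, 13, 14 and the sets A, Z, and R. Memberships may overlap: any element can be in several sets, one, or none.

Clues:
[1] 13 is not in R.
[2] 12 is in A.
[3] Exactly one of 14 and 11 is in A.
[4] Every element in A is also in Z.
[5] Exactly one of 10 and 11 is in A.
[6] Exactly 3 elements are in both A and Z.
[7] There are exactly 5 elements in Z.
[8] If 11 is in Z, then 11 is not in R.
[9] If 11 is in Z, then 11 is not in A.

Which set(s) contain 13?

13: Z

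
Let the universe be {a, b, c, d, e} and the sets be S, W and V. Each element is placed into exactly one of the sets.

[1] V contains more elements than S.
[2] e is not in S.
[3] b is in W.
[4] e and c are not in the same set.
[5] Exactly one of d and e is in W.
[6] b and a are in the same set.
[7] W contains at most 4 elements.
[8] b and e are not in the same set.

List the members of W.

From (2): e ∉ S.
From (3): b ∈ W.
(6): a matches b: a ∉ S.
(6): a matches b: a ∈ W.
(8): e ∉ W.
Only one set left: e ∈ V.
(4): c ∉ V.
(5) (exactly one): d ∈ W.
Suppose c ∉ W: no assignment then satisfies all the clues, so c ∈ W.

W = {a, b, c, d}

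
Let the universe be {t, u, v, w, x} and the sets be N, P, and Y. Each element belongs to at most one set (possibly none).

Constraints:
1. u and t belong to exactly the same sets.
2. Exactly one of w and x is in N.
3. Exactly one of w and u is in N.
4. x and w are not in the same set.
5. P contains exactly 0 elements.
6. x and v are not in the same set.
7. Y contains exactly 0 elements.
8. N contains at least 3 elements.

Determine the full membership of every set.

N = {t, u, x}; P = {}; Y = {}

(5): P already has 0, so the rest are out.
(7): Y already has 0, so the rest are out.
Suppose t ∉ N: no assignment then satisfies all the clues, so t ∈ N.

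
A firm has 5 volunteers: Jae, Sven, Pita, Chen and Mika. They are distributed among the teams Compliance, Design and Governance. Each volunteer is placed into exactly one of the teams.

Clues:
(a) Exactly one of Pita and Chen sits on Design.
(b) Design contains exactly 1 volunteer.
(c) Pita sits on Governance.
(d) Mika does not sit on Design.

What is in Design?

From (c): Pita ∈ Governance.
From (d): Mika ∉ Design.
(a) (exactly one): Chen ∈ Design.
(b): Design already has 1, so the rest are out.

Design = {Chen}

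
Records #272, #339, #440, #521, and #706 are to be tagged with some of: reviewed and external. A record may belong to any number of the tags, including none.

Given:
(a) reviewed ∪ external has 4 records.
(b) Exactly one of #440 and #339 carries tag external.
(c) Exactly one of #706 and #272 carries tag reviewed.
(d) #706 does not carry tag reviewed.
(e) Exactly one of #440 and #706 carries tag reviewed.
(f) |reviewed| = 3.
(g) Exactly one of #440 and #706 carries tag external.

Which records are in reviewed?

reviewed = {#272, #339, #440}

From (d): #706 ∉ reviewed.
(c) (exactly one): #272 ∈ reviewed.
(e) (exactly one): #440 ∈ reviewed.
Suppose #339 ∉ reviewed: no assignment then satisfies all the clues, so #339 ∈ reviewed.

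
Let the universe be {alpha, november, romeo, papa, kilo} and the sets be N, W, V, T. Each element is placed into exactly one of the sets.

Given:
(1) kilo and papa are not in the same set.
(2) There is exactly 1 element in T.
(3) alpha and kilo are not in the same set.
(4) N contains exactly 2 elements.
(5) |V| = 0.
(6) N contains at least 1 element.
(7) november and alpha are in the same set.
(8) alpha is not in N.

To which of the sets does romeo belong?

romeo: N

From (8): alpha ∉ N.
(5): V already has 0, so the rest are out.
(7): november matches alpha: november ∉ N.
Suppose romeo ∉ N: no assignment then satisfies all the clues, so romeo ∈ N.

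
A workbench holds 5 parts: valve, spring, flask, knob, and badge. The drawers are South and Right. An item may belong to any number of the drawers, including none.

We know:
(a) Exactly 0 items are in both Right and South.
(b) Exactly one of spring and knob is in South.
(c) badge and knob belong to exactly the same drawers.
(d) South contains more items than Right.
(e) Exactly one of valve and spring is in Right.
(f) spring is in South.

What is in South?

South = {flask, spring}

From (f): spring ∈ South.
(b) (exactly one): knob ∉ South.
(c): badge matches knob: badge ∉ South.
Suppose valve ∈ South: no assignment then satisfies all the clues, so valve ∉ South.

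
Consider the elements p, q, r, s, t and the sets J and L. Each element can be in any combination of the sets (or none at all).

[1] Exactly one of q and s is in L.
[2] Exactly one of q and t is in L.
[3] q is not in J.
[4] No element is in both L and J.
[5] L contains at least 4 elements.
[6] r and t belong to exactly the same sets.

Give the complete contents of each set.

J = {}; L = {p, r, s, t}

From (3): q ∉ J.
Suppose p ∈ J: no assignment then satisfies all the clues, so p ∉ J.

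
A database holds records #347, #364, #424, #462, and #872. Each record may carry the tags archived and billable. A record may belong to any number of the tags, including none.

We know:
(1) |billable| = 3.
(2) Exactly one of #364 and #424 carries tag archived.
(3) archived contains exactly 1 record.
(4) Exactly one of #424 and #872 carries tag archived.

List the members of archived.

archived = {#424}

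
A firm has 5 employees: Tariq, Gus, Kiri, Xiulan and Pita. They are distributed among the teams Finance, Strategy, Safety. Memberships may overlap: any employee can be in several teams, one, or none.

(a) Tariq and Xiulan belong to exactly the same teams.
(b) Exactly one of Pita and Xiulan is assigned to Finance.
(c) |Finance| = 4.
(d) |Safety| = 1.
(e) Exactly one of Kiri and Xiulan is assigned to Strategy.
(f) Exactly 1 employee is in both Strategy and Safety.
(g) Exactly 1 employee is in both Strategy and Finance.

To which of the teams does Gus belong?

Gus: Finance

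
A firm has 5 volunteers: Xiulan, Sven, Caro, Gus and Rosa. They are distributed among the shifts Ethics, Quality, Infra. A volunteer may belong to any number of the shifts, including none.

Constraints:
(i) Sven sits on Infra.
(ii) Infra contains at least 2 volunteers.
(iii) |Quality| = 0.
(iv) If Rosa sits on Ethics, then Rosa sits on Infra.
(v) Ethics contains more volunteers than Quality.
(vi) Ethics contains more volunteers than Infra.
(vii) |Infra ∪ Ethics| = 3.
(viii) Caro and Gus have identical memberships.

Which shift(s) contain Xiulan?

Xiulan: Ethics

From (i): Sven ∈ Infra.
(iii): Quality already has 0, so the rest are out.
Suppose Xiulan ∉ Ethics: no assignment then satisfies all the clues, so Xiulan ∈ Ethics.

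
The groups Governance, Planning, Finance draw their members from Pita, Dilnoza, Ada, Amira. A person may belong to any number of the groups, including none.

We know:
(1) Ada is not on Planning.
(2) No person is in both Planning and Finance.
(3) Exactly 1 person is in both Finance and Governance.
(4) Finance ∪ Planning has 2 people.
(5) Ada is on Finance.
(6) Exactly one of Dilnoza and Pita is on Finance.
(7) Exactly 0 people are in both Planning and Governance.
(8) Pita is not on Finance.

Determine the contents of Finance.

Finance = {Ada, Dilnoza}

From (1): Ada ∉ Planning.
From (5): Ada ∈ Finance.
From (8): Pita ∉ Finance.
(6) (exactly one): Dilnoza ∈ Finance.
(2) (disjoint): Dilnoza ∉ Planning.
Suppose Amira ∈ Finance: no assignment then satisfies all the clues, so Amira ∉ Finance.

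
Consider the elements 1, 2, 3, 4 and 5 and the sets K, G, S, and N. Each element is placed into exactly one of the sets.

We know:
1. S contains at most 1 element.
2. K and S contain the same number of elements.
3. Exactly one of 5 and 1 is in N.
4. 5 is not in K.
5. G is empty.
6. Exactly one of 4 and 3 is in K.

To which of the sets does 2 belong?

From (4): 5 ∉ K.
(5): G already has 0, so the rest are out.
Suppose 2 ∈ K: no assignment then satisfies all the clues, so 2 ∉ K.

2: N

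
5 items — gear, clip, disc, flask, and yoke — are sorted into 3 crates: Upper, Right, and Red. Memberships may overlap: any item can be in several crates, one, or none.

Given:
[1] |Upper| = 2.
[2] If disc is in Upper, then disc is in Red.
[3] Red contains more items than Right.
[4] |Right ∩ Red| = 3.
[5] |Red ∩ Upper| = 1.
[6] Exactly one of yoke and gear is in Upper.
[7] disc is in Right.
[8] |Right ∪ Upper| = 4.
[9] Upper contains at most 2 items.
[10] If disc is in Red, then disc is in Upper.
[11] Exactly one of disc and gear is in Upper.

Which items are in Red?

Red = {clip, disc, flask, gear}

From (7): disc ∈ Right.
Suppose gear ∉ Red: no assignment then satisfies all the clues, so gear ∈ Red.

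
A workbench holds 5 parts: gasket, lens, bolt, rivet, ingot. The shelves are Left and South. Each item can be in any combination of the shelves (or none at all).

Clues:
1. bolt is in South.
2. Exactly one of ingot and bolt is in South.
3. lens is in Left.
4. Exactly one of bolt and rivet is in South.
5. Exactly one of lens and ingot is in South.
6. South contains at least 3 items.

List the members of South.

From (1): bolt ∈ South.
From (3): lens ∈ Left.
(2) (exactly one): ingot ∉ South.
(4) (exactly one): rivet ∉ South.
(5) (exactly one): lens ∈ South.
(6): only 3 candidates remain for South, so all are in.

South = {bolt, gasket, lens}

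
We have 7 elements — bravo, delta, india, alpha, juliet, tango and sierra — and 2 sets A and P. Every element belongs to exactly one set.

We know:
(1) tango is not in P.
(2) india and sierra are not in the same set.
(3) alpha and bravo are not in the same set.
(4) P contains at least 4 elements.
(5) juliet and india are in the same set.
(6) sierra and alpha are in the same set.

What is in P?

P = {bravo, delta, india, juliet}

From (1): tango ∉ P.
Only one set left: tango ∈ A.
Suppose bravo ∉ P: no assignment then satisfies all the clues, so bravo ∈ P.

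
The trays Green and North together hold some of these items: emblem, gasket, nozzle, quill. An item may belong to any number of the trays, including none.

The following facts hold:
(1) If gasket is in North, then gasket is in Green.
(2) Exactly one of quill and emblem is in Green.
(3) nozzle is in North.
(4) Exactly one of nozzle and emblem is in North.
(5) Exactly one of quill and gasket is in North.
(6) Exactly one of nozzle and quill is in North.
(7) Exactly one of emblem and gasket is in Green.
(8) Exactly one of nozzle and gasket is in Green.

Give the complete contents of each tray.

From (3): nozzle ∈ North.
(4) (exactly one): emblem ∉ North.
(6) (exactly one): quill ∉ North.
(5) (exactly one): gasket ∈ North.
(1): gasket ∈ Green.
(7) (exactly one): emblem ∉ Green.
(8) (exactly one): nozzle ∉ Green.
(2) (exactly one): quill ∈ Green.

Green = {gasket, quill}; North = {gasket, nozzle}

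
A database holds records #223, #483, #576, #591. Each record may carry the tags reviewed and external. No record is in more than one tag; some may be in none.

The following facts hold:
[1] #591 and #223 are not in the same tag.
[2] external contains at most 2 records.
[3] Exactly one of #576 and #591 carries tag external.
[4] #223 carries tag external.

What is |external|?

From (4): #223 ∈ external.
(1): #591 ∉ external.
(3) (exactly one): #576 ∈ external.
(2): external already has 2, so the rest are out.

2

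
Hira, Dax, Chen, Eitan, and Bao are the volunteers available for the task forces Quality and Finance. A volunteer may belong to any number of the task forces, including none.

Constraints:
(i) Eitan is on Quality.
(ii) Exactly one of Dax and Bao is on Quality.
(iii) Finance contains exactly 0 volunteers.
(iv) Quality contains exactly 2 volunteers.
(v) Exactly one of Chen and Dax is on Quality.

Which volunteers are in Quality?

Quality = {Dax, Eitan}

From (i): Eitan ∈ Quality.
(iii): Finance already has 0, so the rest are out.
Suppose Hira ∈ Quality: no assignment then satisfies all the clues, so Hira ∉ Quality.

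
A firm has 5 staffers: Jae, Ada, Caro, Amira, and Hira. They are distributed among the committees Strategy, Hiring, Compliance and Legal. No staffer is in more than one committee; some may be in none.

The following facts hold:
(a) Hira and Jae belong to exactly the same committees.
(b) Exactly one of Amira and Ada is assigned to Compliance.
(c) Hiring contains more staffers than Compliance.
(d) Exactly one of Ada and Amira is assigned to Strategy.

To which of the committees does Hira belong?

Hira: Hiring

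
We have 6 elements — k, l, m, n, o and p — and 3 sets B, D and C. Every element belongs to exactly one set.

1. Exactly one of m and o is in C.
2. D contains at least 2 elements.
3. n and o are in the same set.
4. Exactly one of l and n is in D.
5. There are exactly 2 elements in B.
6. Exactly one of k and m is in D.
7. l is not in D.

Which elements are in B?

B = {l, p}

From (7): l ∉ D.
(4) (exactly one): n ∈ D.
(3): o matches n: o ∉ B.
(3): o matches n: o ∈ D.
(1) (exactly one): m ∈ C.
(6) (exactly one): k ∈ D.
(5): only 2 candidates remain for B, so all are in.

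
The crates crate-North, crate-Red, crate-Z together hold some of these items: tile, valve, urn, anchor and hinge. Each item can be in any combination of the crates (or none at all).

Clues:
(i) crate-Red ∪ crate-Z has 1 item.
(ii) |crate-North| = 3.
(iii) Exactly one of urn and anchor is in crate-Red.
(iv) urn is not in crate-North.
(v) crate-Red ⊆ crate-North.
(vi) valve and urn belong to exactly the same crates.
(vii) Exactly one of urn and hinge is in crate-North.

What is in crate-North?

crate-North = {anchor, hinge, tile}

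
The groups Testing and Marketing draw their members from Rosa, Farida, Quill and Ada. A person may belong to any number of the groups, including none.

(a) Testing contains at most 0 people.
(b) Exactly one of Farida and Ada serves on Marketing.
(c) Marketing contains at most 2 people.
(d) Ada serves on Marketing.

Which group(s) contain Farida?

From (d): Ada ∈ Marketing.
(a): Testing already has 0, so the rest are out.
(b) (exactly one): Farida ∉ Marketing.

Farida: none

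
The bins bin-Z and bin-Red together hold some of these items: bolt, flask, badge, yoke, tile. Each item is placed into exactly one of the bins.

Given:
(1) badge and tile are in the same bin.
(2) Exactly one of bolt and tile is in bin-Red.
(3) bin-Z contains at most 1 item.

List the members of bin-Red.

bin-Red = {badge, flask, tile, yoke}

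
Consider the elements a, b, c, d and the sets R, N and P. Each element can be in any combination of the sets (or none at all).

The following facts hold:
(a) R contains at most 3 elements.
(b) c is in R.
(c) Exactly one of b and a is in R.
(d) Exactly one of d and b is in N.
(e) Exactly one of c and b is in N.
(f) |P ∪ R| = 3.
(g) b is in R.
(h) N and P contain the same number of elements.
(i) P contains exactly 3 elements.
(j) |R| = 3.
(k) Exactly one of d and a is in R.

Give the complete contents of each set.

R = {b, c, d}; N = {a, c, d}; P = {b, c, d}

From (b): c ∈ R.
From (g): b ∈ R.
(c) (exactly one): a ∉ R.
(j): only 3 candidates remain for R, so all are in.
Suppose a ∉ N: no assignment then satisfies all the clues, so a ∈ N.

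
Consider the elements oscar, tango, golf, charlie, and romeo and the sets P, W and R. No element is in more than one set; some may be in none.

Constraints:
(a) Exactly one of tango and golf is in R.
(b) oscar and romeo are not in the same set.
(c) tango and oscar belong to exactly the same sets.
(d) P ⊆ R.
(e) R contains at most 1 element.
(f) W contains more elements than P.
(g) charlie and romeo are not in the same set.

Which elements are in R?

R = {golf}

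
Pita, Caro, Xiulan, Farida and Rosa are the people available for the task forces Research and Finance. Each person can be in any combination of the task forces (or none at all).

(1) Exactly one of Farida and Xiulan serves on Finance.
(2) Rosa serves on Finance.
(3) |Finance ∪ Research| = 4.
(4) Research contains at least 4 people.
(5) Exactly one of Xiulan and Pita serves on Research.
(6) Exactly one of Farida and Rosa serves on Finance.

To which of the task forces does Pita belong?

Pita: none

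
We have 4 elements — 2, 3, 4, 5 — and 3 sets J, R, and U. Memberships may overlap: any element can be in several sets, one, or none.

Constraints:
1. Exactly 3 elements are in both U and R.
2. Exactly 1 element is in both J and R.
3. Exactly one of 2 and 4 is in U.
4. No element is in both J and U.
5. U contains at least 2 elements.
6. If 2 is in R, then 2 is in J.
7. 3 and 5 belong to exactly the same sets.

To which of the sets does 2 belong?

2: J, R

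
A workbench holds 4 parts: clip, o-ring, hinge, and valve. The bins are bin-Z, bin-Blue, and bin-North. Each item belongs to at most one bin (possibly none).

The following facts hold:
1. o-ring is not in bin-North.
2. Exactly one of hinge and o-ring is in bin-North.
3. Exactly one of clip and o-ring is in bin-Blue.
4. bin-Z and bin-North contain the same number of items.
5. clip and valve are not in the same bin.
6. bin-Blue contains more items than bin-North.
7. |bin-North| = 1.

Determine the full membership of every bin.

From (1): o-ring ∉ bin-North.
(2) (exactly one): hinge ∈ bin-North.
(7): bin-North already has 1, so the rest are out.
Suppose clip ∉ bin-Z: no assignment then satisfies all the clues, so clip ∈ bin-Z.

bin-Z = {clip}; bin-Blue = {o-ring, valve}; bin-North = {hinge}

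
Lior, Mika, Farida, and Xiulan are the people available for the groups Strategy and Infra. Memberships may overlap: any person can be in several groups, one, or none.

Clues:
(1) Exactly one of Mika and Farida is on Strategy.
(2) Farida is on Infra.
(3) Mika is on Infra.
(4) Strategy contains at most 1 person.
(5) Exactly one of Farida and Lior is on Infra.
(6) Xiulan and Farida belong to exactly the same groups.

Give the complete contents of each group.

Strategy = {Mika}; Infra = {Farida, Mika, Xiulan}

From (2): Farida ∈ Infra.
From (3): Mika ∈ Infra.
(5) (exactly one): Lior ∉ Infra.
(6): Xiulan matches Farida: Xiulan ∈ Infra.
Suppose Lior ∈ Strategy: no assignment then satisfies all the clues, so Lior ∉ Strategy.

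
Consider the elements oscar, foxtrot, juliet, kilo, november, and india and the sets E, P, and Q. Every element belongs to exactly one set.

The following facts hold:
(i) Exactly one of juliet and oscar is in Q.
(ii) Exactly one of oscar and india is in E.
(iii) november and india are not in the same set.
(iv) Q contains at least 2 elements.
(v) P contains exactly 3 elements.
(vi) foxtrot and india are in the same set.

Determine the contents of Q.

Q = {juliet, november}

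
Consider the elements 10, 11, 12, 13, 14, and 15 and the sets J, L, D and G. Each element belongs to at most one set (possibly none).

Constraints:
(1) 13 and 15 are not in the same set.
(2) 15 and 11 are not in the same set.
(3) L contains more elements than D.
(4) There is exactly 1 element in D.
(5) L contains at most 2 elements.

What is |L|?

2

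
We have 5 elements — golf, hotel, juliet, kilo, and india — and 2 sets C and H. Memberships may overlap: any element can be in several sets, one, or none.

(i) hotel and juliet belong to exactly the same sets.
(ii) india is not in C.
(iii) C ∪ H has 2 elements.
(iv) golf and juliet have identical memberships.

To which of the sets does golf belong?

From (ii): india ∉ C.
Suppose golf ∈ C: no assignment then satisfies all the clues, so golf ∉ C.

golf: none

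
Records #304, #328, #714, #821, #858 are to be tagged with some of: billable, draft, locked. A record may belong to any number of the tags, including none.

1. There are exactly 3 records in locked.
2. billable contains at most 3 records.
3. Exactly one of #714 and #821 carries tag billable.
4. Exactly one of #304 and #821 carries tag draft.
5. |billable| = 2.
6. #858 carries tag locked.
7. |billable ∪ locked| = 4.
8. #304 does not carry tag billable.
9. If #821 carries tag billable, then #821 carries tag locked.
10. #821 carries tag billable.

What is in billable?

billable = {#328, #821}

From (6): #858 ∈ locked.
From (8): #304 ∉ billable.
From (10): #821 ∈ billable.
(3) (exactly one): #714 ∉ billable.
(9): #821 ∈ locked.
Suppose #328 ∉ billable: no assignment then satisfies all the clues, so #328 ∈ billable.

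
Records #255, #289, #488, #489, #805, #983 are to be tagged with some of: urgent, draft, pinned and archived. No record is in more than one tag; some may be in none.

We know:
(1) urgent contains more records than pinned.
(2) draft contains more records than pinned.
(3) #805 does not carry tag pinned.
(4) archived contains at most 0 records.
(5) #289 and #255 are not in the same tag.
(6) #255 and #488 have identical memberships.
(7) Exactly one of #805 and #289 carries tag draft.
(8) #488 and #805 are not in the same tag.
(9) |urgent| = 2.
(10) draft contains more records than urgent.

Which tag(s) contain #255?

#255: urgent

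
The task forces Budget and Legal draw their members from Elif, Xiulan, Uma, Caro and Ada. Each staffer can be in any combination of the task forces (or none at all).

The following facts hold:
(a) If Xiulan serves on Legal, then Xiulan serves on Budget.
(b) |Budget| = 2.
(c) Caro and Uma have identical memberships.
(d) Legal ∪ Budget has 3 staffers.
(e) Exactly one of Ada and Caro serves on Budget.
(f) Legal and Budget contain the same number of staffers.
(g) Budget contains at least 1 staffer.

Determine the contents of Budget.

Budget = {Ada, Xiulan}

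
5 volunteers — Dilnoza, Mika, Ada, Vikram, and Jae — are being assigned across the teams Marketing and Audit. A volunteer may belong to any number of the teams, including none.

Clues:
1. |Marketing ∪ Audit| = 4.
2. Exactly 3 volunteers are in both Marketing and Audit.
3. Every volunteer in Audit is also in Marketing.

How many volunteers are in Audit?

3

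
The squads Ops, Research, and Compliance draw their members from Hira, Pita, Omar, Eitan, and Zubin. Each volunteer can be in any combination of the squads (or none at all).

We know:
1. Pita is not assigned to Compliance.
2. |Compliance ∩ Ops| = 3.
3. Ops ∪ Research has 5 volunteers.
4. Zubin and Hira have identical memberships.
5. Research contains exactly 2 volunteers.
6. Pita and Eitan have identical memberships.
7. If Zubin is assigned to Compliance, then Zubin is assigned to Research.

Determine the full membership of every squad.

Ops = {Eitan, Hira, Omar, Pita, Zubin}; Research = {Hira, Zubin}; Compliance = {Hira, Omar, Zubin}

From (1): Pita ∉ Compliance.
(6): Eitan matches Pita: Eitan ∉ Compliance.
Suppose Hira ∉ Ops: no assignment then satisfies all the clues, so Hira ∈ Ops.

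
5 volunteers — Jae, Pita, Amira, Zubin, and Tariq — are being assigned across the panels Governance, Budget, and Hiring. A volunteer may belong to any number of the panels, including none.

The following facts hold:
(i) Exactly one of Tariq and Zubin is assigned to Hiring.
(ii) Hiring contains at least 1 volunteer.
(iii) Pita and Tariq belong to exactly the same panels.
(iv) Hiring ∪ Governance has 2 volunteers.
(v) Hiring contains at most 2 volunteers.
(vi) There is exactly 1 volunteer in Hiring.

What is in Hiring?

Hiring = {Zubin}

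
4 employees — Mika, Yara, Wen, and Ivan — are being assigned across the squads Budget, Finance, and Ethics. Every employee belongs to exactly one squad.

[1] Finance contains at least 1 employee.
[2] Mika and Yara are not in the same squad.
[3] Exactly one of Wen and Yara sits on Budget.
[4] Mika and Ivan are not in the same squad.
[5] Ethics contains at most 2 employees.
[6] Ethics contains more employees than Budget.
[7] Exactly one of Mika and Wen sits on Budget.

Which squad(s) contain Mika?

Mika: Finance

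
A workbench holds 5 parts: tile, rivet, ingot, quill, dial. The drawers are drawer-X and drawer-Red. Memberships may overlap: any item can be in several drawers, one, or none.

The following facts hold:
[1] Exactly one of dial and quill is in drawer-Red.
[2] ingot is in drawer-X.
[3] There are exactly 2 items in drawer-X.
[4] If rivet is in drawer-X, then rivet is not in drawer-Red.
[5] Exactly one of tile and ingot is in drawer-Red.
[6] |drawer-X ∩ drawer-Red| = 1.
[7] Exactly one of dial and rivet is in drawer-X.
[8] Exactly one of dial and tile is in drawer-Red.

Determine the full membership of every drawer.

drawer-X = {ingot, rivet}; drawer-Red = {dial, ingot}

From (2): ingot ∈ drawer-X.
Suppose tile ∈ drawer-X: no assignment then satisfies all the clues, so tile ∉ drawer-X.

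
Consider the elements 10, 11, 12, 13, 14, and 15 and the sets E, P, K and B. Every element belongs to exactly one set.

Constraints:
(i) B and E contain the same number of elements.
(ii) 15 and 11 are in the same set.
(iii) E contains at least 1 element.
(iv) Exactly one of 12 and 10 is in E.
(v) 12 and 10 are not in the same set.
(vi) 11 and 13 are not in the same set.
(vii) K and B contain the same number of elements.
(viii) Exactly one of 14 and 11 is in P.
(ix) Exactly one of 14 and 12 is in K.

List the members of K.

K = {14}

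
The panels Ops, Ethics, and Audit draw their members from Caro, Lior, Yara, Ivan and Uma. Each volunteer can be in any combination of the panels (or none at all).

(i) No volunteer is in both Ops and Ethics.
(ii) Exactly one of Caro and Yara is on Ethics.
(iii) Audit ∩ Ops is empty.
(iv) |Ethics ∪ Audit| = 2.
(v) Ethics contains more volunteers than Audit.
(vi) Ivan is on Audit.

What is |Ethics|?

2

From (vi): Ivan ∈ Audit.
(iii) (disjoint): Ivan ∉ Ops.
Suppose Caro ∈ Audit: no assignment then satisfies all the clues, so Caro ∉ Audit.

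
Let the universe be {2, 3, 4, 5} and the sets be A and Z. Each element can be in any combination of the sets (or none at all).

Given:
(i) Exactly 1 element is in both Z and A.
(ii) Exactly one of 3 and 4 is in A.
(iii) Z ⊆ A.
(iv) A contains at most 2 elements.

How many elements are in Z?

1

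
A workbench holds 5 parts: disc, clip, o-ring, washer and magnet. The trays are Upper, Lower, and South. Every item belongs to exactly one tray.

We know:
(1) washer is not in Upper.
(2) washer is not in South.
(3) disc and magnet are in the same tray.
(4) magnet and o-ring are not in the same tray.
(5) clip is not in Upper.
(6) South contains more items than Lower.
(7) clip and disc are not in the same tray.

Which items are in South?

South = {clip, o-ring}

From (1): washer ∉ Upper.
From (2): washer ∉ South.
From (5): clip ∉ Upper.
Only one tray left: washer ∈ Lower.
Suppose disc ∈ South: no assignment then satisfies all the clues, so disc ∉ South.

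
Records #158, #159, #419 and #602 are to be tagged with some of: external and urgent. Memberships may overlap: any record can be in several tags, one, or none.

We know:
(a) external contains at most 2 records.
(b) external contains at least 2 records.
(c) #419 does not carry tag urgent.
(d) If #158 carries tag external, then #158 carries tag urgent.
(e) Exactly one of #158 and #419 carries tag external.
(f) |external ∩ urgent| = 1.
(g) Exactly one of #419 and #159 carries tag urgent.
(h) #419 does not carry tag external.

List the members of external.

external = {#158, #602}

From (c): #419 ∉ urgent.
From (h): #419 ∉ external.
(e) (exactly one): #158 ∈ external.
(g) (exactly one): #159 ∈ urgent.
(d): #158 ∈ urgent.
Suppose #159 ∈ external: no assignment then satisfies all the clues, so #159 ∉ external.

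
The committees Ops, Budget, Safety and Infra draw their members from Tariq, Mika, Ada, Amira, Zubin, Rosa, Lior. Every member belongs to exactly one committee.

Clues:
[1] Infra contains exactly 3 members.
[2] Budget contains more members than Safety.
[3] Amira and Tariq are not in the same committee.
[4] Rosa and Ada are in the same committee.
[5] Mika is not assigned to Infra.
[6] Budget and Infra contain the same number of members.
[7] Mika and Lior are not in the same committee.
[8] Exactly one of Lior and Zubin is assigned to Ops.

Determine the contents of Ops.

Ops = {Lior}

From (5): Mika ∉ Infra.
Suppose Tariq ∈ Ops: no assignment then satisfies all the clues, so Tariq ∉ Ops.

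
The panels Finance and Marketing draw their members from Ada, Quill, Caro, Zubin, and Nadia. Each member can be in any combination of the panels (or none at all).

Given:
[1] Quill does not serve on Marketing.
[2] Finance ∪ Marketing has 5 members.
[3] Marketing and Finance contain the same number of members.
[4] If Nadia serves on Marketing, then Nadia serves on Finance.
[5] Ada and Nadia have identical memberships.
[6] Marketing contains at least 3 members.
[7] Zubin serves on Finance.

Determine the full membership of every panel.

Finance = {Ada, Nadia, Quill, Zubin}; Marketing = {Ada, Caro, Nadia, Zubin}

From (1): Quill ∉ Marketing.
From (7): Zubin ∈ Finance.
Suppose Ada ∉ Finance: no assignment then satisfies all the clues, so Ada ∈ Finance.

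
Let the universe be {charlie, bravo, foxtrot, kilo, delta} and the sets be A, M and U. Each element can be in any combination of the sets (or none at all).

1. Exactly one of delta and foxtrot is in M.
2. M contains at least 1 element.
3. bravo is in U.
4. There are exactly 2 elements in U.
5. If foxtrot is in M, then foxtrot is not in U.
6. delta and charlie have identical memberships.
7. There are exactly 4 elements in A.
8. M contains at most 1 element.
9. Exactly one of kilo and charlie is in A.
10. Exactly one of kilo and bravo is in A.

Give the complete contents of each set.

A = {bravo, charlie, delta, foxtrot}; M = {foxtrot}; U = {bravo, kilo}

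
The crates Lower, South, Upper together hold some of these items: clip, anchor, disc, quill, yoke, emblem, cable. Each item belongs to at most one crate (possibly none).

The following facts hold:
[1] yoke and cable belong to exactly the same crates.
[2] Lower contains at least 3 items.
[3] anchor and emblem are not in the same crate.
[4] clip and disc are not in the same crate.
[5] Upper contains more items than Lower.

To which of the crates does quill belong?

quill: Lower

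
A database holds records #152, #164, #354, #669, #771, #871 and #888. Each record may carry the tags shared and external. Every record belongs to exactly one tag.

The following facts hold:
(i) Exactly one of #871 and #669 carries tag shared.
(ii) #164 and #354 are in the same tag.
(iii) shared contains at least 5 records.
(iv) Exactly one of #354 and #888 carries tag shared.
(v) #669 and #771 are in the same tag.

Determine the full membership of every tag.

shared = {#152, #164, #354, #669, #771}; external = {#871, #888}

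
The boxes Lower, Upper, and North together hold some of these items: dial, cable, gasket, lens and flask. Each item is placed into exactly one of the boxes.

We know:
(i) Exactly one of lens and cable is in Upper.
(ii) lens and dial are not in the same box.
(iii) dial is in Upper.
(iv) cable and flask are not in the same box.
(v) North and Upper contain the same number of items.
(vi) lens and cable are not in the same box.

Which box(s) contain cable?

cable: Upper

From (iii): dial ∈ Upper.
(ii): lens ∉ Upper.
(i) (exactly one): cable ∈ Upper.
(iv): flask ∉ Upper.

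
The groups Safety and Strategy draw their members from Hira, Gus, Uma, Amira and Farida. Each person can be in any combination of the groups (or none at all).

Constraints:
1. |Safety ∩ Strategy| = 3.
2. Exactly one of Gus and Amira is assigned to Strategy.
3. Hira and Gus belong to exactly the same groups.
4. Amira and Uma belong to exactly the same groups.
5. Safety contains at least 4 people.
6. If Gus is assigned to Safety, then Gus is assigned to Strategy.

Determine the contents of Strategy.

Strategy = {Farida, Gus, Hira}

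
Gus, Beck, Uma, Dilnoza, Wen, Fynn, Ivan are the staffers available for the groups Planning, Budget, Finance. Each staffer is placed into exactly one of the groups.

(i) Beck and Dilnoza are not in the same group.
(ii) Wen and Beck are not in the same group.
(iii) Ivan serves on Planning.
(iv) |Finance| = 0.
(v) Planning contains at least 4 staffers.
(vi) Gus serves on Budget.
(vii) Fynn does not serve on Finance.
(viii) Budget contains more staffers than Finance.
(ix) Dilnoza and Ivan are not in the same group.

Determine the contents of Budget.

Budget = {Dilnoza, Gus, Wen}

From (iii): Ivan ∈ Planning.
From (vi): Gus ∈ Budget.
From (vii): Fynn ∉ Finance.
(iv): Finance already has 0, so the rest are out.
(ix): Dilnoza ∉ Planning.
Only one group left: Dilnoza ∈ Budget.
(i): Beck ∉ Budget.
Only one group left: Beck ∈ Planning.
(ii): Wen ∉ Planning.
(v): only 4 candidates remain for Planning, so all are in.
Only one group left: Wen ∈ Budget.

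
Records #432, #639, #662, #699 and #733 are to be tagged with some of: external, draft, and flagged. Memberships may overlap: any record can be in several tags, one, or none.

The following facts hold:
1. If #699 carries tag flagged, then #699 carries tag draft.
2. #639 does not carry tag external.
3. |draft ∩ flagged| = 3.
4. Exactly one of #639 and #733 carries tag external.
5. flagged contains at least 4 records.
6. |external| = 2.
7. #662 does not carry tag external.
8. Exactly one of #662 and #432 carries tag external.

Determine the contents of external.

external = {#432, #733}

From (2): #639 ∉ external.
From (7): #662 ∉ external.
(4) (exactly one): #733 ∈ external.
(8) (exactly one): #432 ∈ external.
(6): external already has 2, so the rest are out.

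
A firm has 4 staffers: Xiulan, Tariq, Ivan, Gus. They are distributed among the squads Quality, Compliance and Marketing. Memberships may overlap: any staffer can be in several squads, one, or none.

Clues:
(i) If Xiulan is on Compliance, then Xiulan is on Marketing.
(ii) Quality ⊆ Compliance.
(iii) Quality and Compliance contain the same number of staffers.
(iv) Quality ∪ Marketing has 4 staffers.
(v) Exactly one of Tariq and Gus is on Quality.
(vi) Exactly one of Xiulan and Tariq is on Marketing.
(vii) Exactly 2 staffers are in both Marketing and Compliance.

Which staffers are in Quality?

Quality = {Ivan, Tariq, Xiulan}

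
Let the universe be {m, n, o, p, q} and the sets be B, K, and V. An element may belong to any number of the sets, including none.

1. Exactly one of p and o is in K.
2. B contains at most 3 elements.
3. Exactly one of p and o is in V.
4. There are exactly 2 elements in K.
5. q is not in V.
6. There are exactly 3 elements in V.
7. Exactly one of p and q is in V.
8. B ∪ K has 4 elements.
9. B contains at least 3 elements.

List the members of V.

V = {m, n, p}

From (5): q ∉ V.
(7) (exactly one): p ∈ V.
(3) (exactly one): o ∉ V.
(6): only 3 candidates remain for V, so all are in.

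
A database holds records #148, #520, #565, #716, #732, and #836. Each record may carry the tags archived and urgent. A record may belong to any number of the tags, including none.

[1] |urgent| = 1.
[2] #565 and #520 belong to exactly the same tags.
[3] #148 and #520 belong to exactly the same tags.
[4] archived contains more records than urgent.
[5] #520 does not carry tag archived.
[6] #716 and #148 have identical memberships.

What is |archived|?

From (5): #520 ∉ archived.
(2): #565 matches #520: #565 ∉ archived.
(3): #148 matches #520: #148 ∉ archived.
(6): #716 matches #148: #716 ∉ archived.
Suppose #148 ∈ urgent: no assignment then satisfies all the clues, so #148 ∉ urgent.

2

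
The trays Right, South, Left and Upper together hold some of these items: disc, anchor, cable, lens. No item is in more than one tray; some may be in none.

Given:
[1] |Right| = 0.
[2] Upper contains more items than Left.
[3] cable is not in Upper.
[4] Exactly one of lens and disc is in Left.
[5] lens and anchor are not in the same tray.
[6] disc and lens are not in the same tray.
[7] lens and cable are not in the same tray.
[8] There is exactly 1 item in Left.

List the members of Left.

Left = {lens}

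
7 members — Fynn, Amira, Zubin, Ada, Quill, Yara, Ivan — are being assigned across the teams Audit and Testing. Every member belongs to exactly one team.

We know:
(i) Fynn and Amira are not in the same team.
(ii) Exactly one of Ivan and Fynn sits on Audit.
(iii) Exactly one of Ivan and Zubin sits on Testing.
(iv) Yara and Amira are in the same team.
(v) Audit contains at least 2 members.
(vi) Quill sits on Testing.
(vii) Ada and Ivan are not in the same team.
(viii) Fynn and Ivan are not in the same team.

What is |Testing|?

4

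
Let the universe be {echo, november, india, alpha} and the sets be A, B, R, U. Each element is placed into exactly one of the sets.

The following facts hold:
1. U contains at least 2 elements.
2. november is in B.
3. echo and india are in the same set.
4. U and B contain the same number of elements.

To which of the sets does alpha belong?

From (2): november ∈ B.
Suppose alpha ∈ A: no assignment then satisfies all the clues, so alpha ∉ A.

alpha: B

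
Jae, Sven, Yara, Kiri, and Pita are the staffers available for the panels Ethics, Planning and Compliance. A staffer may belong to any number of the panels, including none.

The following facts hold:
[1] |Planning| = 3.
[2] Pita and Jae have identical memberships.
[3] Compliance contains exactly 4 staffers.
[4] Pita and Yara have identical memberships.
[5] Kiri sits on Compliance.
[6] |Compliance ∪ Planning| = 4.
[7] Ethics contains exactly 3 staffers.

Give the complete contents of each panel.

Ethics = {Jae, Pita, Yara}; Planning = {Jae, Pita, Yara}; Compliance = {Jae, Kiri, Pita, Yara}

From (5): Kiri ∈ Compliance.
Suppose Jae ∉ Ethics: no assignment then satisfies all the clues, so Jae ∈ Ethics.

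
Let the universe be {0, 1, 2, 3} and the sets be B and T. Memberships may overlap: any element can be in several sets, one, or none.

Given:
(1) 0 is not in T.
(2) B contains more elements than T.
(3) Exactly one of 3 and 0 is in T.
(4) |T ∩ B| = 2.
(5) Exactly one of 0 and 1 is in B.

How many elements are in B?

3

From (1): 0 ∉ T.
(3) (exactly one): 3 ∈ T.
Suppose 2 ∉ B: no assignment then satisfies all the clues, so 2 ∈ B.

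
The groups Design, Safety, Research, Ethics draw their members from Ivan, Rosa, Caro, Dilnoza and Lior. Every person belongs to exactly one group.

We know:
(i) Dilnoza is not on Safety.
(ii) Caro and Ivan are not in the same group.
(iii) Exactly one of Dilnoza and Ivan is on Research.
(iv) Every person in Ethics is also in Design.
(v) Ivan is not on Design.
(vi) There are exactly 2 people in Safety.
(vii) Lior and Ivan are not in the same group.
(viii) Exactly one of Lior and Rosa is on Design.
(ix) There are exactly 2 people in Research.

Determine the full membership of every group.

Design = {Lior}; Safety = {Ivan, Rosa}; Research = {Caro, Dilnoza}; Ethics = {}

From (i): Dilnoza ∉ Safety.
From (v): Ivan ∉ Design.
(iv) contrapositive: Ivan ∉ Ethics.
Suppose Ivan ∉ Safety: no assignment then satisfies all the clues, so Ivan ∈ Safety.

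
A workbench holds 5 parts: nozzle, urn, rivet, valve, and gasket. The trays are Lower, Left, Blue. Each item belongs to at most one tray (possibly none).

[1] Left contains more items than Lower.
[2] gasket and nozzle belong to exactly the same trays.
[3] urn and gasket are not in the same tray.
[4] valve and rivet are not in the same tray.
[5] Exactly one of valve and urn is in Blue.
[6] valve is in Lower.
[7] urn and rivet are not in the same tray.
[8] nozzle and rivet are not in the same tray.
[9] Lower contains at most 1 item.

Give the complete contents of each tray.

Lower = {valve}; Left = {gasket, nozzle}; Blue = {urn}

From (6): valve ∈ Lower.
(4): rivet ∉ Lower.
(5) (exactly one): urn ∈ Blue.
(7): rivet ∉ Blue.
(9): Lower already has 1, so the rest are out.
(3): gasket ∉ Blue.
(2): nozzle matches gasket: nozzle ∉ Blue.
Suppose nozzle ∉ Left: no assignment then satisfies all the clues, so nozzle ∈ Left.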